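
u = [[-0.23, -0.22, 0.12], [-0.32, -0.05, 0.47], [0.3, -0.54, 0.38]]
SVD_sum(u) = [[0.01, -0.16, 0.16], [0.02, -0.25, 0.26], [0.03, -0.46, 0.48]] + [[-0.15, 0.06, 0.06], [-0.38, 0.14, 0.16], [0.26, -0.1, -0.11]] + [[-0.09, -0.12, -0.11], [0.04, 0.06, 0.05], [0.01, 0.01, 0.01]]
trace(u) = 0.10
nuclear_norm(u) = 1.55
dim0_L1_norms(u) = [0.85, 0.81, 0.97]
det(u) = -0.09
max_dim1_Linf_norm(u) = 0.54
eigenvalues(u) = [(-0.38+0j), (0.24+0.42j), (0.24-0.42j)]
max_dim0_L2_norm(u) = 0.62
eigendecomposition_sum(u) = [[-0.34+0.00j,(-0.07-0j),(0.1-0j)], [(-0.26+0j),(-0.05-0j),(0.07-0j)], [-0.05+0.00j,-0.01-0.00j,(0.01-0j)]] + [[0.06-0.00j, (-0.08-0.01j), (0.01+0.06j)], [(-0.03-0.17j), 0.00+0.24j, 0.20-0.06j], [(0.17-0.14j), (-0.26+0.14j), (0.18+0.19j)]] + [[(0.06+0j), (-0.08+0.01j), 0.01-0.06j], [(-0.03+0.17j), -0.24j, (0.2+0.06j)], [0.17+0.14j, -0.26-0.14j, (0.18-0.19j)]]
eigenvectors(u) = [[(-0.79+0j), (-0.16-0.11j), (-0.16+0.11j)], [(-0.6+0j), (-0.29+0.54j), (-0.29-0.54j)], [(-0.12+0j), (-0.77+0j), -0.77-0.00j]]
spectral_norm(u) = 0.79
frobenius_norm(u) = 0.98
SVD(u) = [[0.29, 0.31, -0.91], [0.46, 0.79, 0.42], [0.84, -0.53, 0.08]] @ diag([0.786014570442052, 0.5548001487128771, 0.2046408806689556]) @ [[0.05,-0.69,0.72],[-0.87,0.32,0.37],[0.49,0.65,0.58]]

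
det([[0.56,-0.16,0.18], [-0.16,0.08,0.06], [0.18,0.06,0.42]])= 0.000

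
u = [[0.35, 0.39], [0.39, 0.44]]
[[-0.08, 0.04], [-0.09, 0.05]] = u @ [[-0.19, -0.2],[-0.03, 0.29]]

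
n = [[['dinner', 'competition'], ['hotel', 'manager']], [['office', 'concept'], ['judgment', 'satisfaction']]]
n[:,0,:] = [['dinner', 'competition'], ['office', 'concept']]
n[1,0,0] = 'office'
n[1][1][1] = 'satisfaction'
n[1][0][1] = 'concept'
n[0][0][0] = 'dinner'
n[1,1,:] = ['judgment', 'satisfaction']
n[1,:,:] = [['office', 'concept'], ['judgment', 'satisfaction']]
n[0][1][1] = 'manager'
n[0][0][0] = 'dinner'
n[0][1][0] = 'hotel'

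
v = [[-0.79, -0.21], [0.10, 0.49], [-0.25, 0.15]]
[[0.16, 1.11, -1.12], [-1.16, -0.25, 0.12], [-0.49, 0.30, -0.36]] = v @ [[0.46, -1.35, 1.43], [-2.47, -0.23, -0.04]]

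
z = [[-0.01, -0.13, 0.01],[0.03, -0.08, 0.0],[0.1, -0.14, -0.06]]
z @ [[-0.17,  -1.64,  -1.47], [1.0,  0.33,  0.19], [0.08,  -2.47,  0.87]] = [[-0.13,-0.05,-0.0], [-0.09,-0.08,-0.06], [-0.16,-0.06,-0.23]]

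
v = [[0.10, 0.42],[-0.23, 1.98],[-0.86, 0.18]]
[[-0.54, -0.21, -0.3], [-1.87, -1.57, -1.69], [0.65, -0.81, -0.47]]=v @ [[-0.98, 0.8, 0.38], [-1.06, -0.70, -0.81]]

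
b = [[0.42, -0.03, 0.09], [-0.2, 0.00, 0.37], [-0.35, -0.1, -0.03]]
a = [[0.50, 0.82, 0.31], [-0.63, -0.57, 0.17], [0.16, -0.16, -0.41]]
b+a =[[0.92, 0.79, 0.40], [-0.83, -0.57, 0.54], [-0.19, -0.26, -0.44]]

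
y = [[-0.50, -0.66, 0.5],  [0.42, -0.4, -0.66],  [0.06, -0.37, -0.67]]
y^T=[[-0.50,0.42,0.06], [-0.66,-0.40,-0.37], [0.5,-0.66,-0.67]]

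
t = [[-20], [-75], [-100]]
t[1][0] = -75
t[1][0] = -75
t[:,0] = [-20, -75, -100]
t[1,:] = [-75]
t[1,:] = [-75]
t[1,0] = -75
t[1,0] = -75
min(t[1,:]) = -75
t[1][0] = -75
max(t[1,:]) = -75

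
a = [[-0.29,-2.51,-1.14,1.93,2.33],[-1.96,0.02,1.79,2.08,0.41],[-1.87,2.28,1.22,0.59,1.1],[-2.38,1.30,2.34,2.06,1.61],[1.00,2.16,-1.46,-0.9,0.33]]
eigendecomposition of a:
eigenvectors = [[(-0.13+0j), (0.66+0j), (-0.8+0j), -0.61+0.00j, (-0.61-0j)], [0.52+0.00j, (0.24+0j), (-0.22+0j), (-0.05+0.2j), (-0.05-0.2j)], [(0.48+0j), (0.16+0j), -0.40+0.00j, -0.37-0.27j, -0.37+0.27j], [0.70+0.00j, (0.59+0j), (-0.3+0j), -0.38+0.21j, (-0.38-0.21j)], [-0.07+0.00j, 0.36+0.00j, 0.23+0.00j, 0.21-0.37j, (0.21+0.37j)]]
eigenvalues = [(4.9+0j), (1.51+0j), (-1.49+0j), (-0.79+1.05j), (-0.79-1.05j)]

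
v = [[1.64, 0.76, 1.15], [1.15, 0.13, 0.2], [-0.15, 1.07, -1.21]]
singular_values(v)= [2.44, 1.55, 0.49]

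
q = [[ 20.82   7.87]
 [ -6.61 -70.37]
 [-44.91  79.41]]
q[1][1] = -70.37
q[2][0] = -44.91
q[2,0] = -44.91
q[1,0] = -6.61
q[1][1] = -70.37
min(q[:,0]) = -44.91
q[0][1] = 7.87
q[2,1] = 79.41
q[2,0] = -44.91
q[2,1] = 79.41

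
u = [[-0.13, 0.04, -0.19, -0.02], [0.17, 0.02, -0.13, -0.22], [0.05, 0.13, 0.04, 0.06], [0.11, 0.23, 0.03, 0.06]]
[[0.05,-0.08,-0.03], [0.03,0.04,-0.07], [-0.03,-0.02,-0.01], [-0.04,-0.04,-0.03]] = u@[[-0.04, 0.24, -0.07], [-0.11, -0.27, -0.14], [-0.23, 0.20, 0.15], [-0.05, -0.16, 0.15]]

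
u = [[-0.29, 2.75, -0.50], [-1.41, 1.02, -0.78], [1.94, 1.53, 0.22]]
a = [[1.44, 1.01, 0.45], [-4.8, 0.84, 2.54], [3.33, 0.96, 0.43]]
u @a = [[-15.28, 1.54, 6.64],[-9.52, -1.32, 1.62],[-3.82, 3.46, 4.85]]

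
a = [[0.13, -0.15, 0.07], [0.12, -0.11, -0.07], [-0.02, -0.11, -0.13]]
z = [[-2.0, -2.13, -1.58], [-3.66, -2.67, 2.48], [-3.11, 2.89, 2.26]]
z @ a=[[-0.48,  0.71,  0.21], [-0.85,  0.57,  -0.39], [-0.10,  -0.10,  -0.71]]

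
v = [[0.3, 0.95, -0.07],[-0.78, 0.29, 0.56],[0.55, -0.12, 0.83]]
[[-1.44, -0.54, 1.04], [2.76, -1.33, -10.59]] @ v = [[0.56, -1.65, 0.66], [-3.96, 3.51, -9.73]]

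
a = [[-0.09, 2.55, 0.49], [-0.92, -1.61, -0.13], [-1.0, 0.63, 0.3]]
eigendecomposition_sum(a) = [[-0.05+1.01j, 1.27+0.78j, 0.25-0.04j], [(-0.46-0.37j), (-0.8+0.34j), (-0.07+0.13j)], [(-0.5+0.52j), (0.31+1.02j), 0.15+0.09j]] + [[-0.05-1.01j, 1.27-0.78j, 0.25+0.04j], [-0.46+0.37j, -0.80-0.34j, (-0.07-0.13j)], [-0.50-0.52j, 0.31-1.02j, 0.15-0.09j]] + [[0.00+0.00j, 0.00+0.00j, (-0-0j)], [(-0-0j), -0.00-0.00j, 0.00+0.00j], [0.00+0.00j, 0j, -0.00-0.00j]]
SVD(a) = [[0.82, 0.21, -0.53], [-0.53, 0.60, -0.60], [0.19, 0.78, 0.60]] @ diag([3.1338077216704483, 1.3683015166299157, 0.0003509799803131182]) @ [[0.07, 0.98, 0.17],  [-0.98, 0.04, 0.19],  [-0.18, 0.18, -0.97]]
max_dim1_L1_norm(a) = 3.13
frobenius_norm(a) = 3.42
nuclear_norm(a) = 4.50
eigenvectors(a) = [[0.73+0.00j, (0.73-0j), (0.18+0j)], [(-0.25+0.35j), (-0.25-0.35j), -0.18+0.00j], [0.39+0.35j, (0.39-0.35j), 0.97+0.00j]]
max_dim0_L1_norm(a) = 4.79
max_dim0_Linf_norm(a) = 2.55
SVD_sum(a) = [[0.19, 2.54, 0.44], [-0.12, -1.64, -0.28], [0.04, 0.59, 0.1]] + [[-0.28, 0.01, 0.05],[-0.80, 0.03, 0.15],[-1.04, 0.04, 0.20]] + [[0.00, -0.00, 0.0], [0.00, -0.0, 0.0], [-0.00, 0.0, -0.0]]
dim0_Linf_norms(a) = [1.0, 2.55, 0.49]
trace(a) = -1.40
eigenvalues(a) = [(-0.7+1.44j), (-0.7-1.44j), (-0+0j)]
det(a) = -0.00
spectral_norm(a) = 3.13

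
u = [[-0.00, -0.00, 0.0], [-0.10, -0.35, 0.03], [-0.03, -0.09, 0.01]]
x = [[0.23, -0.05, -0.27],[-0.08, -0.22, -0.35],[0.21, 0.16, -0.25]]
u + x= [[0.23, -0.05, -0.27], [-0.18, -0.57, -0.32], [0.18, 0.07, -0.24]]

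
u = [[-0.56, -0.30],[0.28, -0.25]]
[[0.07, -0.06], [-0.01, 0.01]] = u @ [[-0.09,  0.08], [-0.07,  0.06]]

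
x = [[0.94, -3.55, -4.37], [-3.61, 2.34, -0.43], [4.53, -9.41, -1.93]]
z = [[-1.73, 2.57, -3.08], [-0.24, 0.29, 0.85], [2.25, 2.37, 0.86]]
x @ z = [[-10.61, -8.97, -9.67], [4.72, -9.62, 12.74], [-9.92, 4.34, -23.61]]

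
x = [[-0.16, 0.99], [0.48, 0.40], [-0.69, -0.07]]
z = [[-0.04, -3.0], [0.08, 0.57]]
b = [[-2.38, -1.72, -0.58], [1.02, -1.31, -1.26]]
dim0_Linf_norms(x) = [0.69, 0.99]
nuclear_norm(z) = 3.13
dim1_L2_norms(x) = [1.0, 0.62, 0.69]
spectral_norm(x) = 1.08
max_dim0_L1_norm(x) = 1.46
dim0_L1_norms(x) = [1.33, 1.46]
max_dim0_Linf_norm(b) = 2.38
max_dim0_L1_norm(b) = 3.4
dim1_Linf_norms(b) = [2.38, 1.31]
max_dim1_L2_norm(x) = 1.0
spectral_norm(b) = 3.00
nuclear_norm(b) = 5.07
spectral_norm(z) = 3.05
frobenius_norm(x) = 1.37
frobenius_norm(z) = 3.05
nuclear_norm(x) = 1.92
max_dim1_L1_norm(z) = 3.04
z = b @ x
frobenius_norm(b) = 3.65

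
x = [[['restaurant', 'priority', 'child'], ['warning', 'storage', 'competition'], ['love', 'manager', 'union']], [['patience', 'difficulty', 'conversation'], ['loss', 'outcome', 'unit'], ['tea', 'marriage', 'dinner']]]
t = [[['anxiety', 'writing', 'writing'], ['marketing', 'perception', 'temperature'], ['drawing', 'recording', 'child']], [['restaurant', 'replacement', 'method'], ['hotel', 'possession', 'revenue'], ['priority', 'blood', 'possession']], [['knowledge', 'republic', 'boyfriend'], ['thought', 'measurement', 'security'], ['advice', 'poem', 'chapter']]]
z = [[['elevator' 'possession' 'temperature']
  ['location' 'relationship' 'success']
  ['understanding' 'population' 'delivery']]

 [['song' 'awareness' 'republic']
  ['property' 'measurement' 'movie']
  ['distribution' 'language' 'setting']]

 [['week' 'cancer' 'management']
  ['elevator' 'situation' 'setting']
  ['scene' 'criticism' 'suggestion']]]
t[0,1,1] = 'perception'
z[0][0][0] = 'elevator'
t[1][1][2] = 'revenue'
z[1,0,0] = 'song'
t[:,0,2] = ['writing', 'method', 'boyfriend']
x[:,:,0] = [['restaurant', 'warning', 'love'], ['patience', 'loss', 'tea']]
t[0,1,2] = 'temperature'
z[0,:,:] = [['elevator', 'possession', 'temperature'], ['location', 'relationship', 'success'], ['understanding', 'population', 'delivery']]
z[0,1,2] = 'success'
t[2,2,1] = 'poem'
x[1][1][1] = 'outcome'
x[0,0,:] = ['restaurant', 'priority', 'child']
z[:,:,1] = [['possession', 'relationship', 'population'], ['awareness', 'measurement', 'language'], ['cancer', 'situation', 'criticism']]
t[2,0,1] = 'republic'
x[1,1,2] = 'unit'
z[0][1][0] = 'location'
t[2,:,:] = [['knowledge', 'republic', 'boyfriend'], ['thought', 'measurement', 'security'], ['advice', 'poem', 'chapter']]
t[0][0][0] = 'anxiety'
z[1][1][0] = 'property'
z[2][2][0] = 'scene'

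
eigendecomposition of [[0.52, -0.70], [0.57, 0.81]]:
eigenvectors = [[0.74+0.00j, (0.74-0j)], [-0.15-0.65j, -0.15+0.65j]]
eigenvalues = [(0.66+0.61j), (0.66-0.61j)]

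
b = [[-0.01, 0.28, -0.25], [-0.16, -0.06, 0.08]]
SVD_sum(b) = [[0.04, 0.27, -0.25], [-0.01, -0.08, 0.08]] + [[-0.05, 0.01, 0.00], [-0.15, 0.02, 0.00]]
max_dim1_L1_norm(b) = 0.54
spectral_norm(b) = 0.39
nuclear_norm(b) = 0.55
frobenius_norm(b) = 0.42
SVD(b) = [[-0.96, 0.29], [0.29, 0.96]] @ diag([0.3894541329790294, 0.1578780488400857]) @ [[-0.09, -0.73, 0.67], [-0.99, 0.15, 0.03]]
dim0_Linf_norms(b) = [0.16, 0.28, 0.25]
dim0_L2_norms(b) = [0.16, 0.29, 0.26]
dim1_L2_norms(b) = [0.38, 0.19]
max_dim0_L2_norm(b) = 0.29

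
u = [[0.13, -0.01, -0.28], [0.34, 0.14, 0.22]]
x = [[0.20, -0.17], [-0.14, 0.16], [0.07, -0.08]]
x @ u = [[-0.03, -0.03, -0.09], [0.04, 0.02, 0.07], [-0.02, -0.01, -0.04]]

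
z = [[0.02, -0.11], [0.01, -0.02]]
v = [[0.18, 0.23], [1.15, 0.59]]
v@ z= [[0.01, -0.02], [0.03, -0.14]]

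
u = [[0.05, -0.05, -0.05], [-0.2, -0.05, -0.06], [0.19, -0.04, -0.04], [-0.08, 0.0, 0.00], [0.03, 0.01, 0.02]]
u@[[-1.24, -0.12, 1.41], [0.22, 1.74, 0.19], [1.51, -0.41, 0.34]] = [[-0.15, -0.07, 0.04], [0.15, -0.04, -0.31], [-0.3, -0.08, 0.25], [0.1, 0.01, -0.11], [-0.00, 0.01, 0.05]]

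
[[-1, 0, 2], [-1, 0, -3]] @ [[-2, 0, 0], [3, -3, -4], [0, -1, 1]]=[[2, -2, 2], [2, 3, -3]]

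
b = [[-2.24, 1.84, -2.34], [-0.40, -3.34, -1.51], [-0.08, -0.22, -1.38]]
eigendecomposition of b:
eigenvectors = [[0.88+0.00j, (0.88-0j), -0.92+0.00j], [(-0.35+0.32j), (-0.35-0.32j), -0.09+0.00j], [(-0.02+0.04j), -0.02-0.04j, (0.37+0j)]]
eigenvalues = [(-2.92+0.56j), (-2.92-0.56j), (-1.13+0j)]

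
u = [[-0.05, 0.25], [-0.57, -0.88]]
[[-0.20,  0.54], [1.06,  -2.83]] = u @[[-0.46, 1.23], [-0.91, 2.42]]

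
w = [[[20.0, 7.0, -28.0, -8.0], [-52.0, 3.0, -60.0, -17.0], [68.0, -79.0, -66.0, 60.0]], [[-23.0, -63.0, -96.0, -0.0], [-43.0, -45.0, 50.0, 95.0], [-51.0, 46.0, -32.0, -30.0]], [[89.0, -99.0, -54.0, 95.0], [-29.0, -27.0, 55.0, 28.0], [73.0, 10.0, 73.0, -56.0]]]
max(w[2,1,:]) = 55.0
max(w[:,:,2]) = 73.0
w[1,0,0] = -23.0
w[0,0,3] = -8.0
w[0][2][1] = -79.0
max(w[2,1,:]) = 55.0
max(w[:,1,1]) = 3.0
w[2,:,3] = [95.0, 28.0, -56.0]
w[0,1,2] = -60.0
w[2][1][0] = -29.0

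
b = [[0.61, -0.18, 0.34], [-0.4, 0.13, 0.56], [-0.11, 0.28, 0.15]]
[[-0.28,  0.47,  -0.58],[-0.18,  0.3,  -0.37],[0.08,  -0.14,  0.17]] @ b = [[-0.30,  -0.05,  0.08], [-0.19,  -0.03,  0.05], [0.09,  0.02,  -0.03]]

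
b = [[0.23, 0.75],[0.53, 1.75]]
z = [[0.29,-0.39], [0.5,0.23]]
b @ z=[[0.44, 0.08],[1.03, 0.2]]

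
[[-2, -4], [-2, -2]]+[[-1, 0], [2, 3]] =[[-3, -4], [0, 1]]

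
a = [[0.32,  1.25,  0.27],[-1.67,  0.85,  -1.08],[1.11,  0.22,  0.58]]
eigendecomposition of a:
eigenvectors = [[-0.15+0.50j, (-0.15-0.5j), -0.54+0.00j], [(-0.75+0j), -0.75-0.00j, (0.01+0j)], [(0.3+0.29j), (0.3-0.29j), 0.84+0.00j]]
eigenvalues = [(0.94+1.53j), (0.94-1.53j), (-0.13+0j)]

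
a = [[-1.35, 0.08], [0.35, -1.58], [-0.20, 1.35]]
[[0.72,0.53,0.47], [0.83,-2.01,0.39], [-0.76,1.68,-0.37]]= a @ [[-0.57, -0.32, -0.37], [-0.65, 1.2, -0.33]]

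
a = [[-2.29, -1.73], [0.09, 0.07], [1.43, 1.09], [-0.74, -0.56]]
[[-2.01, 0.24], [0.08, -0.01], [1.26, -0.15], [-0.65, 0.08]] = a@[[0.68, 0.07],[0.26, -0.23]]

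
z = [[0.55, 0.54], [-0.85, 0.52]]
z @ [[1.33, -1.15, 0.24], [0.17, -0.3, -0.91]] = [[0.82,-0.79,-0.36], [-1.04,0.82,-0.68]]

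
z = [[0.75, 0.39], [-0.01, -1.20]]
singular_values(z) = [1.29, 0.69]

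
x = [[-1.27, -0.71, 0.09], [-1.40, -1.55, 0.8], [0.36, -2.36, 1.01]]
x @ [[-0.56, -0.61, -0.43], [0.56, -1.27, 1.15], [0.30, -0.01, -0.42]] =[[0.34, 1.68, -0.31],[0.16, 2.81, -1.52],[-1.22, 2.77, -3.29]]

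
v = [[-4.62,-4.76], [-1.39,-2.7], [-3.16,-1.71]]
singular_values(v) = [8.01, 1.39]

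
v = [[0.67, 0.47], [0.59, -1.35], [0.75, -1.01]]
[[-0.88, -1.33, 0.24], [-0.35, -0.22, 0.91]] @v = [[-1.19, 1.14], [0.32, -0.79]]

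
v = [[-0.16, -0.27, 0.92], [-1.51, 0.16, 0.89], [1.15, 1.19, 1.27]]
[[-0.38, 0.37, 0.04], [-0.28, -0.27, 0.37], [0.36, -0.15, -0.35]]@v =[[-0.45, 0.21, 0.03], [0.88, 0.47, -0.03], [-0.23, -0.54, -0.25]]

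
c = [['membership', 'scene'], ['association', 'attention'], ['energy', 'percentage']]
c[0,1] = 'scene'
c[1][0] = 'association'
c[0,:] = ['membership', 'scene']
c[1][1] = 'attention'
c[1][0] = 'association'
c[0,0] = 'membership'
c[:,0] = ['membership', 'association', 'energy']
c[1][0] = 'association'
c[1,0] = 'association'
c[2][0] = 'energy'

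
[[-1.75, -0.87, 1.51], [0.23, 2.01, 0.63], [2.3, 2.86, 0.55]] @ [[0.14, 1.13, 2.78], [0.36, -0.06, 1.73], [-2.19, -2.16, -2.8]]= [[-3.87, -5.19, -10.60], [-0.62, -1.22, 2.35], [0.15, 1.24, 9.80]]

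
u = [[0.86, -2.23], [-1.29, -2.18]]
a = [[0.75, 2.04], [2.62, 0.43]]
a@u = [[-1.99, -6.12], [1.7, -6.78]]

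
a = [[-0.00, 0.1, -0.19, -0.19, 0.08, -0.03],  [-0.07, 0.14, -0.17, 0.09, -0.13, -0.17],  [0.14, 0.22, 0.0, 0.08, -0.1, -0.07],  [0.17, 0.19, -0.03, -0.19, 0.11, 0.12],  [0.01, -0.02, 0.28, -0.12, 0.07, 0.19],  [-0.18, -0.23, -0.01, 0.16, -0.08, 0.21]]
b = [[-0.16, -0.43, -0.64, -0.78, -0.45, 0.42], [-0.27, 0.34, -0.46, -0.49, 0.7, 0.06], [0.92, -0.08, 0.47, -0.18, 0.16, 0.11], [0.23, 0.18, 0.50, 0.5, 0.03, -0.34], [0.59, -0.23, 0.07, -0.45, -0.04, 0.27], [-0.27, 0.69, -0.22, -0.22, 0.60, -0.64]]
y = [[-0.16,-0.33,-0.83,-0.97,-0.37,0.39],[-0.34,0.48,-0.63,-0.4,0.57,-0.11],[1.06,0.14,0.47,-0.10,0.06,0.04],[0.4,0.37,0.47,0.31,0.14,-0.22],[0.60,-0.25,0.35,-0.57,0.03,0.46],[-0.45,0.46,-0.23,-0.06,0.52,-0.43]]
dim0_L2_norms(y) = [1.41, 0.88, 1.3, 1.24, 0.87, 0.78]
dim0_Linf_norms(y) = [1.06, 0.48, 0.83, 0.97, 0.57, 0.46]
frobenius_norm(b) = 2.59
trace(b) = 0.47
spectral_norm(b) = 1.62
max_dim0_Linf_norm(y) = 1.06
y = a + b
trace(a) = 0.23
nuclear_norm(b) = 4.78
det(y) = 0.03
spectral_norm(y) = 1.86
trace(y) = 0.70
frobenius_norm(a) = 0.84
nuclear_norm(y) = 5.21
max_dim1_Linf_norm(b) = 0.92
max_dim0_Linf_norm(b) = 0.92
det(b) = 0.00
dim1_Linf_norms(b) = [0.78, 0.7, 0.92, 0.5, 0.59, 0.69]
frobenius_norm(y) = 2.71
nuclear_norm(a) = 1.69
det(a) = 0.00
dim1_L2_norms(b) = [1.27, 1.06, 1.07, 0.84, 0.83, 1.19]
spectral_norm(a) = 0.56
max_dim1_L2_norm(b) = 1.27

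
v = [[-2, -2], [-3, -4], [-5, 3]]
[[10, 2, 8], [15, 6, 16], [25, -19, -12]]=v @ [[-5, 2, 0], [0, -3, -4]]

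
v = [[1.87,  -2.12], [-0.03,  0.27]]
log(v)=[[0.6, -2.67], [-0.04, -1.42]]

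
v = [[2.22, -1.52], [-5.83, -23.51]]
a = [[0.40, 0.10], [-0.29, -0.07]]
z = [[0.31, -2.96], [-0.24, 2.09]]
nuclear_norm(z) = 3.66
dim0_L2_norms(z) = [0.39, 3.62]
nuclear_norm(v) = 26.76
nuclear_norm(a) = 0.51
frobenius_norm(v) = 24.37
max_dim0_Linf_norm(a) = 0.4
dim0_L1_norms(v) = [8.05, 25.03]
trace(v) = -21.29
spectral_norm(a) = 0.51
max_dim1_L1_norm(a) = 0.5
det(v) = -61.05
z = a @ v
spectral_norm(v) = 24.24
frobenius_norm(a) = 0.51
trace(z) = 2.40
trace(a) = 0.33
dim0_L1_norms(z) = [0.55, 5.05]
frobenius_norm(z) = 3.64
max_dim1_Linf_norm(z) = 2.96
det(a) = 0.00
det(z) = -0.06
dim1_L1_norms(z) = [3.27, 2.33]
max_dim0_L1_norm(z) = 5.05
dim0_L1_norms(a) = [0.69, 0.17]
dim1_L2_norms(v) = [2.69, 24.22]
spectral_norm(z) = 3.64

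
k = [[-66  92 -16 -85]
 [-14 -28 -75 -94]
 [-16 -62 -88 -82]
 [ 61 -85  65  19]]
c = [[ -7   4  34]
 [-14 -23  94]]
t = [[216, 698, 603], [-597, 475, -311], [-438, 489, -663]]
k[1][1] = -28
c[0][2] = 34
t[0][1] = 698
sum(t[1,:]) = -433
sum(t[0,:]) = 1517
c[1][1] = -23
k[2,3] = -82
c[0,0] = -7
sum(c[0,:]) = 31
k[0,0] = -66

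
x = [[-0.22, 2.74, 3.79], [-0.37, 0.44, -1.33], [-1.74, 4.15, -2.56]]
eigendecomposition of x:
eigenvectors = [[(0.78+0j), 0.78-0.00j, -0.94+0.00j], [(-0.17+0.14j), -0.17-0.14j, (-0.3+0j)], [-0.07+0.58j, -0.07-0.58j, (0.16+0j)]]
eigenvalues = [(-1.16+3.33j), (-1.16-3.33j), (-0.01+0j)]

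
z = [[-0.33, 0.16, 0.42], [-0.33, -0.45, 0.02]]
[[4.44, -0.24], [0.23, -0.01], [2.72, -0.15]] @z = [[-1.39, 0.82, 1.86], [-0.07, 0.04, 0.10], [-0.85, 0.5, 1.14]]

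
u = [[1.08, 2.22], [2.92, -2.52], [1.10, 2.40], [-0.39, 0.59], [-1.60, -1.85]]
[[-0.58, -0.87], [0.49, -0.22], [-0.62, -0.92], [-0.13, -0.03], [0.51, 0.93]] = u@[[-0.04, -0.29],[-0.24, -0.25]]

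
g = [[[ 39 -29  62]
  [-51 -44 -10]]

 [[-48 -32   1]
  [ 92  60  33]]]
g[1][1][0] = 92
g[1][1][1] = 60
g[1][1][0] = 92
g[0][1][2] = -10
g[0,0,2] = 62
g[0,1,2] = -10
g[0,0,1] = -29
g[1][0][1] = -32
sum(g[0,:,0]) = -12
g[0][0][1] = -29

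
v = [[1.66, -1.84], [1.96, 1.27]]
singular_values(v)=[2.6, 2.2]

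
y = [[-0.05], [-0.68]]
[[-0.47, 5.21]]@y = [[-3.52]]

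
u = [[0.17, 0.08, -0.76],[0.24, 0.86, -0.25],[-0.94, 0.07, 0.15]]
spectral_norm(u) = 1.15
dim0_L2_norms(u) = [0.98, 0.87, 0.81]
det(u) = -0.59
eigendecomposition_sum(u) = [[-0.34, 0.03, -0.30], [-0.01, 0.00, -0.01], [-0.39, 0.04, -0.34]] + [[0.51, 0.05, -0.45], [1.34, 0.14, -1.19], [-0.43, -0.04, 0.39]] + [[0.01, -0.00, -0.0],[-1.09, 0.72, 0.95],[-0.12, 0.08, 0.1]]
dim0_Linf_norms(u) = [0.94, 0.86, 0.76]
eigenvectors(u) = [[0.66, -0.34, -0.00], [0.02, -0.89, 0.99], [0.75, 0.29, 0.11]]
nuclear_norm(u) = 2.59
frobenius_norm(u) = 1.54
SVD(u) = [[-0.49,-0.10,0.86], [-0.6,-0.68,-0.42], [0.63,-0.73,0.27]] @ diag([1.1477570584093157, 0.828034719411705, 0.6169377912888583]) @ [[-0.71, -0.45, 0.54],[0.61, -0.77, 0.16],[-0.35, -0.45, -0.83]]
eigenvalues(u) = [-0.68, 1.03, 0.83]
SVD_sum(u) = [[0.4, 0.25, -0.31],[0.49, 0.31, -0.37],[-0.51, -0.32, 0.39]] + [[-0.05, 0.06, -0.01], [-0.34, 0.43, -0.09], [-0.37, 0.47, -0.1]] + [[-0.18, -0.24, -0.44], [0.09, 0.12, 0.22], [-0.06, -0.08, -0.14]]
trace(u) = 1.18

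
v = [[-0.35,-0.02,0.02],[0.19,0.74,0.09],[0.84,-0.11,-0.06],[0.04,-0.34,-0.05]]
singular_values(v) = [0.94, 0.83, 0.0]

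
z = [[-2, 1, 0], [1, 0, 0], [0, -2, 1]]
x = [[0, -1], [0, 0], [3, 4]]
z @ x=[[0, 2], [0, -1], [3, 4]]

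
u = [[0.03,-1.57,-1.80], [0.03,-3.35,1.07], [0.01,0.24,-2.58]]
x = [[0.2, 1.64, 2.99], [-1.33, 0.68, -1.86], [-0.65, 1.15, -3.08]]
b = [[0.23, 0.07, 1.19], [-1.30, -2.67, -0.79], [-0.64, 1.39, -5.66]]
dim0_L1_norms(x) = [2.18, 3.47, 7.93]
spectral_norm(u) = 3.78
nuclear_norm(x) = 7.77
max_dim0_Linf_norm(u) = 3.35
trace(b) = -8.10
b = x + u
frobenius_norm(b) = 6.73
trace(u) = -5.90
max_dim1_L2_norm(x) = 3.42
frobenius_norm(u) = 4.98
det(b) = -0.94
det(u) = 0.04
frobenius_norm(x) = 5.35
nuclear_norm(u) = 7.02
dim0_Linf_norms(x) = [1.33, 1.64, 3.08]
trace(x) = -2.20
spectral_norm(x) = 4.81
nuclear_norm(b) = 9.11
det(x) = -7.98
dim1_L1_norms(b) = [1.49, 4.76, 7.69]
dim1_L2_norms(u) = [2.39, 3.52, 2.59]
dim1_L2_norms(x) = [3.42, 2.39, 3.35]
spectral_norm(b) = 5.99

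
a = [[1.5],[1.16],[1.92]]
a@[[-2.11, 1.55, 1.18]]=[[-3.16, 2.33, 1.77], [-2.45, 1.8, 1.37], [-4.05, 2.98, 2.27]]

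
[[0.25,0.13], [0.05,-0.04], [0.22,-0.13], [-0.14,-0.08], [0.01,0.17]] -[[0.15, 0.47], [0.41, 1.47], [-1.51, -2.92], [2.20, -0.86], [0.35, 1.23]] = [[0.10, -0.34], [-0.36, -1.51], [1.73, 2.79], [-2.34, 0.78], [-0.34, -1.06]]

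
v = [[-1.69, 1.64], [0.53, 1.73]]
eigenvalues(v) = [-1.93, 1.97]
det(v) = -3.79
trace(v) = 0.04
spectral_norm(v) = 2.58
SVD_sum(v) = [[-1.04, 1.98], [-0.6, 1.14]] + [[-0.65, -0.34], [1.13, 0.59]]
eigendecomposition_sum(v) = [[-1.81, 0.81],[0.26, -0.12]] + [[0.12,0.83], [0.27,1.85]]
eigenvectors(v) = [[-0.99, -0.41], [0.14, -0.91]]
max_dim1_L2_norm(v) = 2.35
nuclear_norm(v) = 4.05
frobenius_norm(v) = 2.97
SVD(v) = [[0.87, 0.5], [0.5, -0.87]] @ diag([2.5805330755762705, 1.4698125886849913]) @ [[-0.47, 0.88], [-0.88, -0.47]]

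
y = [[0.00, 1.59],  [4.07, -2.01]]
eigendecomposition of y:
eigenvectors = [[0.68, -0.39], [0.74, 0.92]]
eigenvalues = [1.73, -3.74]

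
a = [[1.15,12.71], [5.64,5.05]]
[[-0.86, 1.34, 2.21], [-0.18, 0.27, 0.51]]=a @ [[0.03, -0.05, -0.07], [-0.07, 0.11, 0.18]]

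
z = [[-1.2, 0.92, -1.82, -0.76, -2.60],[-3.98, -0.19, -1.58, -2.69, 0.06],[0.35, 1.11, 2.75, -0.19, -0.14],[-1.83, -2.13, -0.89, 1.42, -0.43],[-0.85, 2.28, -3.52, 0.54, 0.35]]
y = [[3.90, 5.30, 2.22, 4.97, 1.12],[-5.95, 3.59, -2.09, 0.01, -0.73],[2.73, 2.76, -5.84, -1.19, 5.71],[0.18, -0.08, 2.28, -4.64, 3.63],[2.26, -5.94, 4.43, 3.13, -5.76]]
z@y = [[-21.14, 7.42, -7.21, -8.4, -0.19], [-19.05, -26.28, -5.08, -5.23, -23.45], [1.92, 14.28, -18.66, -1.08, 15.4], [2.39, -17.36, 6.92, -15.99, 2.05], [-25.60, -8.16, 16.69, -1.42, -22.77]]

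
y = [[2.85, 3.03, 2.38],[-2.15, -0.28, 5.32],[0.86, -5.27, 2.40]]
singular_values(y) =[6.8, 5.61, 3.54]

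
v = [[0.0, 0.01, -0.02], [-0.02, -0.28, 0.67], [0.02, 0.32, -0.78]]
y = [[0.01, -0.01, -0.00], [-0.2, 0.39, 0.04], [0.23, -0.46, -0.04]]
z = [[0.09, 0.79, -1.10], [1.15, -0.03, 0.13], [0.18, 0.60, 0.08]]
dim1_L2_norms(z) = [1.36, 1.16, 0.63]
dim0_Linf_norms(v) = [0.02, 0.32, 0.78]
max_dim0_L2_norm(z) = 1.17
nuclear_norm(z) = 3.07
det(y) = 0.00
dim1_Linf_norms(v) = [0.02, 0.67, 0.78]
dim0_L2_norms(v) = [0.03, 0.43, 1.03]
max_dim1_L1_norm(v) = 1.12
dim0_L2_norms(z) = [1.17, 0.99, 1.11]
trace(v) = -1.06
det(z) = -0.83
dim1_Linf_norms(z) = [1.1, 1.15, 0.6]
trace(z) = 0.14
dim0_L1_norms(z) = [1.42, 1.42, 1.31]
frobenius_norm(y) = 0.68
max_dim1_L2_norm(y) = 0.52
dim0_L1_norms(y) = [0.44, 0.86, 0.08]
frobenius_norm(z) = 1.89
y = v @ z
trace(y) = 0.36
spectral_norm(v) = 1.11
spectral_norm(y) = 0.68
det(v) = -0.00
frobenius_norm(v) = 1.11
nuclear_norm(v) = 1.12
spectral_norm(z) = 1.40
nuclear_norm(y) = 0.69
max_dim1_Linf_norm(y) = 0.46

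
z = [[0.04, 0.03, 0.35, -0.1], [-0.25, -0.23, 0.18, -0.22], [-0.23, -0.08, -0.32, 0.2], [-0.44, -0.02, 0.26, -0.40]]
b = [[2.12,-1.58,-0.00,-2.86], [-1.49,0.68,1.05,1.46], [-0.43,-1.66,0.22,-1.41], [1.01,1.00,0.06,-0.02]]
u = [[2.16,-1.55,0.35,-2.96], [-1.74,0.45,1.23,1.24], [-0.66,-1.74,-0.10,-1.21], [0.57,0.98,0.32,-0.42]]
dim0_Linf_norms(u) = [2.16, 1.74, 1.23, 2.96]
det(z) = 0.01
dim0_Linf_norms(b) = [2.12, 1.66, 1.05, 2.86]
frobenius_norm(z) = 0.98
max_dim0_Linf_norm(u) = 2.96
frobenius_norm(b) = 5.30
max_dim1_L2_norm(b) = 3.89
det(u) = -6.55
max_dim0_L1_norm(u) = 5.83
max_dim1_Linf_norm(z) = 0.44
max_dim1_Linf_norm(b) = 2.86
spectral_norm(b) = 4.72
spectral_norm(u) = 4.65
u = z + b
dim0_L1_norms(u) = [5.13, 4.72, 2.0, 5.83]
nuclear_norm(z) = 1.62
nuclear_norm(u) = 8.71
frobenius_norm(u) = 5.36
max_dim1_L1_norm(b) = 6.56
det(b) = -1.64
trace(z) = -0.91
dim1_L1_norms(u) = [7.02, 4.66, 3.71, 2.29]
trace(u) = 2.09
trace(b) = 3.00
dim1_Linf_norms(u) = [2.96, 1.74, 1.74, 0.98]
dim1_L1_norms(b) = [6.56, 4.68, 3.72, 2.09]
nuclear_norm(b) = 8.03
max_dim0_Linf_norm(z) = 0.44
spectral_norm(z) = 0.80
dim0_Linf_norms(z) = [0.44, 0.23, 0.35, 0.4]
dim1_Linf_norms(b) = [2.86, 1.49, 1.66, 1.01]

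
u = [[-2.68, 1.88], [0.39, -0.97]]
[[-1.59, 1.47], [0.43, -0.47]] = u@[[0.39, -0.29], [-0.29, 0.37]]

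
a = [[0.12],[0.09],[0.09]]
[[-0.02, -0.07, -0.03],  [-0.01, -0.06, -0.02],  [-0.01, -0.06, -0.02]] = a @ [[-0.15, -0.62, -0.23]]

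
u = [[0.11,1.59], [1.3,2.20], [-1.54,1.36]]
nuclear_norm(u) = 5.04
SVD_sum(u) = [[0.28,1.56], [0.42,2.36], [0.19,1.05]] + [[-0.17, 0.03],[0.88, -0.16],[-1.73, 0.31]]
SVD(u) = [[-0.52, -0.09], [-0.78, 0.45], [-0.35, -0.89]] @ diag([3.06337435554836, 1.976648061180511]) @ [[-0.17, -0.98], [0.98, -0.17]]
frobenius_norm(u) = 3.65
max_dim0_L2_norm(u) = 3.04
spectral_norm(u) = 3.06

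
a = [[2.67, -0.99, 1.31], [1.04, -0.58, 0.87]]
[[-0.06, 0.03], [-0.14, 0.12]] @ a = [[-0.13, 0.04, -0.05],[-0.25, 0.07, -0.08]]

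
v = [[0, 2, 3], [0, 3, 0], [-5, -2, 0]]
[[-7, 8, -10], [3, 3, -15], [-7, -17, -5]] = v @ [[1, 3, 3], [1, 1, -5], [-3, 2, 0]]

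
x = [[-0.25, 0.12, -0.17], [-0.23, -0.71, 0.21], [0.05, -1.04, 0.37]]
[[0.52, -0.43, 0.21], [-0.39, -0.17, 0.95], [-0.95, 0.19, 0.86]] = x@[[-0.67, 0.90, -1.44], [0.18, 0.4, -0.76], [-1.96, 1.51, 0.37]]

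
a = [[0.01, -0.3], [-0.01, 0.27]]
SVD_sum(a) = [[0.01, -0.30], [-0.01, 0.27]] + [[-0.00, -0.00],[-0.00, -0.00]]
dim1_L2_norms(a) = [0.3, 0.27]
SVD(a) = [[0.74,-0.67],[-0.67,-0.74]] @ diag([0.4038557269489027, 0.0007428395339753499]) @ [[0.03, -1.0], [1.0, 0.03]]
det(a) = -0.00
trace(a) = 0.28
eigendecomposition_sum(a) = [[-0.0, -0.0], [-0.00, -0.0]] + [[0.01,-0.3],  [-0.01,0.27]]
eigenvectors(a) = [[-1.00,0.74],  [-0.04,-0.67]]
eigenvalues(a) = [-0.0, 0.28]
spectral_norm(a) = 0.40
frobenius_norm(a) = 0.40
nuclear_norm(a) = 0.40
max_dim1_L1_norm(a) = 0.31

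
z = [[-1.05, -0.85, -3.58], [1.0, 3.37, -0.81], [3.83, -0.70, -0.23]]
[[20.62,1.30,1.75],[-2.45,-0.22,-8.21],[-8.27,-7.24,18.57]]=z @ [[-2.64, -1.8, 4.1], [-1.08, 0.48, -3.84], [-4.73, 0.05, -0.78]]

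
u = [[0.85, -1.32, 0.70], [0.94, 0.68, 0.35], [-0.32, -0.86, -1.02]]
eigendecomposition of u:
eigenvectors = [[0.76+0.00j, 0.76-0.00j, -0.36+0.00j], [(0.09-0.58j), 0.09+0.58j, 0.01+0.00j], [(0.01+0.28j), (0.01-0.28j), 0.93+0.00j]]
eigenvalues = [(0.71+1.25j), (0.71-1.25j), (-0.9+0j)]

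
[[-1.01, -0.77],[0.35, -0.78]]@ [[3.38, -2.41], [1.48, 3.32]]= [[-4.55,-0.12], [0.03,-3.43]]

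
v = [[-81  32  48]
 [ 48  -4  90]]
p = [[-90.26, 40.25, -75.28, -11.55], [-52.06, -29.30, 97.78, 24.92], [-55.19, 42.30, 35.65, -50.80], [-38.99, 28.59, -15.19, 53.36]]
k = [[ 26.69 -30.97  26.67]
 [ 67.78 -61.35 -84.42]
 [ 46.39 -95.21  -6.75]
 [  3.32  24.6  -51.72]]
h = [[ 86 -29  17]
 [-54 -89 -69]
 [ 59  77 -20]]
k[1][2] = -84.42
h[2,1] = 77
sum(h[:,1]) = -41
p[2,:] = [-55.19, 42.3, 35.65, -50.8]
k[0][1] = -30.97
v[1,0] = 48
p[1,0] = -52.06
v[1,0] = 48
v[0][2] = 48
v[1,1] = -4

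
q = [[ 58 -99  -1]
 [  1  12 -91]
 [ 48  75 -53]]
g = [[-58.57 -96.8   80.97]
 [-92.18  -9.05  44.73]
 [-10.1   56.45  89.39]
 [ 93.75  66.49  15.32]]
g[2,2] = 89.39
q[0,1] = -99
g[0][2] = 80.97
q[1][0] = 1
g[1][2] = 44.73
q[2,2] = -53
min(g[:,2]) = 15.32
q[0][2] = -1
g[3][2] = 15.32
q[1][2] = -91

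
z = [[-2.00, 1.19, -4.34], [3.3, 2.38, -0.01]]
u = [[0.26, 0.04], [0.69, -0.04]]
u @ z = [[-0.39, 0.4, -1.13], [-1.51, 0.73, -2.99]]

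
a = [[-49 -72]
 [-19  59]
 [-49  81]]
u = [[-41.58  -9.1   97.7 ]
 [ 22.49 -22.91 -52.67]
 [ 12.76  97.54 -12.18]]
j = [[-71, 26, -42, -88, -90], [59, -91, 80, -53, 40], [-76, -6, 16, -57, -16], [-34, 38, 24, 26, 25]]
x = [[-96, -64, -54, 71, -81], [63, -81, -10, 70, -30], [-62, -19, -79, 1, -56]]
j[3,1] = 38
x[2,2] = -79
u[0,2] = 97.7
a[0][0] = -49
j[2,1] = -6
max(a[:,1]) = 81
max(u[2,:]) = 97.54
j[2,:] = [-76, -6, 16, -57, -16]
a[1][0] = -19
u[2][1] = 97.54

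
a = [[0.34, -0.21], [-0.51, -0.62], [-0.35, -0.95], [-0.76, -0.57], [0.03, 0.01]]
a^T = [[0.34, -0.51, -0.35, -0.76, 0.03], [-0.21, -0.62, -0.95, -0.57, 0.01]]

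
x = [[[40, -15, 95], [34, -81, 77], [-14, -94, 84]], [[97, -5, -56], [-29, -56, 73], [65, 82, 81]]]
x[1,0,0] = 97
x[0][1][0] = 34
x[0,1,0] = 34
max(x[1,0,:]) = 97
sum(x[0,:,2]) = 256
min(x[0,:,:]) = -94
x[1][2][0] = 65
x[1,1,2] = 73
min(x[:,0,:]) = -56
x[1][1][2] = 73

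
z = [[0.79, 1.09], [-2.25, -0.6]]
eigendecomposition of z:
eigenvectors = [[(-0.25-0.51j), -0.25+0.51j], [(0.82+0j), (0.82-0j)]]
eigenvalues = [(0.09+1.4j), (0.09-1.4j)]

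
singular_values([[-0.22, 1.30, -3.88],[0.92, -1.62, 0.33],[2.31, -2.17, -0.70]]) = [4.28, 3.53, 0.35]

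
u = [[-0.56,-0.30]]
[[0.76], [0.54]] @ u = [[-0.43, -0.23], [-0.30, -0.16]]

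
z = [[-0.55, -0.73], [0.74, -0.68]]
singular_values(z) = [1.02, 0.89]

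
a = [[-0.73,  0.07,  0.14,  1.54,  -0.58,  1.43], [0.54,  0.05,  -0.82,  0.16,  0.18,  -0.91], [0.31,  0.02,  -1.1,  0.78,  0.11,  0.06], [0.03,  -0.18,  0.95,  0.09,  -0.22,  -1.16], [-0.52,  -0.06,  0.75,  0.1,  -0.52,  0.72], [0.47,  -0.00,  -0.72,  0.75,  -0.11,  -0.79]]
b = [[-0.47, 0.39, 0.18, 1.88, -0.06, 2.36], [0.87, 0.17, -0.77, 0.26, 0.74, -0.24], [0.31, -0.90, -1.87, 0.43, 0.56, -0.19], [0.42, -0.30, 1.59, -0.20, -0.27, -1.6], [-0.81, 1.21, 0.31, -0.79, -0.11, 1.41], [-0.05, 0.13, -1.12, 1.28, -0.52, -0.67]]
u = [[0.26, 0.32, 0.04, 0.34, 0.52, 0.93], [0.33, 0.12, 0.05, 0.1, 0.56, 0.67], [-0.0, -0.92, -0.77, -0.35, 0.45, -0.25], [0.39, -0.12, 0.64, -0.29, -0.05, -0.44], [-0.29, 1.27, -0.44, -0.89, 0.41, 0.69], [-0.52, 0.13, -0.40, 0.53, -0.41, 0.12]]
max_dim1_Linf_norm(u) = 1.27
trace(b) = -3.15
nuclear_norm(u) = 5.92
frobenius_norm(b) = 5.52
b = u + a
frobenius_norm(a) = 3.87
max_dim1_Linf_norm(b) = 2.36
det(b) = -2.98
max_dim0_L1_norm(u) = 3.1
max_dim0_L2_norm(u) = 1.61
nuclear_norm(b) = 11.22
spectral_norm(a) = 2.79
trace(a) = -3.00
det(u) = 0.00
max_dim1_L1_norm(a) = 4.49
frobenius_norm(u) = 3.04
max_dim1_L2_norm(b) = 3.08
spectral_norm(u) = 2.08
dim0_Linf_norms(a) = [0.73, 0.18, 1.1, 1.54, 0.58, 1.43]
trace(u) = -0.15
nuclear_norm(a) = 6.86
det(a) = -0.01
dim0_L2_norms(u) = [0.83, 1.61, 1.17, 1.19, 1.06, 1.44]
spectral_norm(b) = 3.69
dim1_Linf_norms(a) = [1.54, 0.91, 1.1, 1.16, 0.75, 0.79]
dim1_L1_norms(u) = [2.41, 1.83, 2.74, 1.93, 3.99, 2.11]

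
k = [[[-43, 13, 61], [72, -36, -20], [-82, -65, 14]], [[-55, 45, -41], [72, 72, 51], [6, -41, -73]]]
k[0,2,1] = -65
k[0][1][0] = 72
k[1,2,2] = -73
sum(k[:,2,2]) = -59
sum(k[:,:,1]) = -12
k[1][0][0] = -55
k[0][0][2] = 61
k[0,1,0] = 72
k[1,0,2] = -41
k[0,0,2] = 61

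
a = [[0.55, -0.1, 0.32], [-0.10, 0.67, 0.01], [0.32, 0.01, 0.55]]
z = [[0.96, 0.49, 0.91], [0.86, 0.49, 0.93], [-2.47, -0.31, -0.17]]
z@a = [[0.77, 0.24, 0.81], [0.72, 0.25, 0.79], [-1.38, 0.04, -0.89]]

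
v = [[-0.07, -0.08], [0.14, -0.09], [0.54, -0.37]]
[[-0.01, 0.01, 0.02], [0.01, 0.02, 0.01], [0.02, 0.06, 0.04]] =v @ [[0.05, 0.00, -0.05],[0.02, -0.17, -0.19]]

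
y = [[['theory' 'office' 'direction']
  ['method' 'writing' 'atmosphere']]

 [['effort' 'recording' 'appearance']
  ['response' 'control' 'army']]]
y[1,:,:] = [['effort', 'recording', 'appearance'], ['response', 'control', 'army']]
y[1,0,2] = 'appearance'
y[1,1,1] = 'control'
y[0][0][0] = 'theory'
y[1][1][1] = 'control'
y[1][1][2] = 'army'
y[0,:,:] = [['theory', 'office', 'direction'], ['method', 'writing', 'atmosphere']]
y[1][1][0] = 'response'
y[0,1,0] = 'method'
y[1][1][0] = 'response'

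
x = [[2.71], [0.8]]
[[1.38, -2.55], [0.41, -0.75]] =x @ [[0.51, -0.94]]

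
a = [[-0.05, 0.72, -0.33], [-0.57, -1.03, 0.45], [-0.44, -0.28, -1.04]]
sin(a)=[[-0.07, 0.66, -0.18],  [-0.57, -1.02, 0.31],  [-0.33, -0.26, -0.85]]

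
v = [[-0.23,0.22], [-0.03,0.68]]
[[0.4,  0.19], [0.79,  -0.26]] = v @ [[-0.68, -1.24], [1.13, -0.43]]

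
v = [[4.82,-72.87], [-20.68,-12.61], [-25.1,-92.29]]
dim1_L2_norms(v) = [73.03, 24.22, 95.64]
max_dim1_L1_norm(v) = 117.39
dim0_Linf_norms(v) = [25.1, 92.29]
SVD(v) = [[-0.59, 0.63], [-0.13, -0.69], [-0.79, -0.36]] @ diag([119.8317911155921, 26.60337831985067]) @ [[0.17, 0.99], [0.99, -0.17]]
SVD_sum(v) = [[-11.75, -70.09], [-2.62, -15.64], [-15.73, -93.86]] + [[16.57, -2.78],[-18.06, 3.03],[-9.37, 1.57]]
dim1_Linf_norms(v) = [72.87, 20.68, 92.29]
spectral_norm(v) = 119.83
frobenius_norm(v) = 122.75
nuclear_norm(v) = 146.44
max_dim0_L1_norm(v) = 177.77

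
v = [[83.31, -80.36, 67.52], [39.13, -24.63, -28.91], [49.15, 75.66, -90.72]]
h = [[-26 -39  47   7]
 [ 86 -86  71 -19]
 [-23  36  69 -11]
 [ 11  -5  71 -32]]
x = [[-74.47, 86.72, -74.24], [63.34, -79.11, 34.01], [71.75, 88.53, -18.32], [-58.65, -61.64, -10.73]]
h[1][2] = 71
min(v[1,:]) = -28.91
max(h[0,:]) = 47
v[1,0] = 39.13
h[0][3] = 7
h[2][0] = -23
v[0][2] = 67.52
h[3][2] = 71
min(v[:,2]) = -90.72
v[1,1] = -24.63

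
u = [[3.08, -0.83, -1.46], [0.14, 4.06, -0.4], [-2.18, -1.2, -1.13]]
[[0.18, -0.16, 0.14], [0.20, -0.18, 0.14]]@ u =[[0.23, -0.97, -0.36], [0.29, -1.06, -0.38]]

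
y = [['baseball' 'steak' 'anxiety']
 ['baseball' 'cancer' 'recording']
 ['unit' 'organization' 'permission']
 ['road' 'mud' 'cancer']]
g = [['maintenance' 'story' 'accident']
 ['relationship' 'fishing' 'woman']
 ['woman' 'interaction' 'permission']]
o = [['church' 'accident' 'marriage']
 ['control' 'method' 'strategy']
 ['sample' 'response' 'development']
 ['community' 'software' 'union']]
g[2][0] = 'woman'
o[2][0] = 'sample'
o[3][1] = 'software'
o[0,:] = ['church', 'accident', 'marriage']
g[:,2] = ['accident', 'woman', 'permission']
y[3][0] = 'road'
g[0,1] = 'story'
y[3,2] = 'cancer'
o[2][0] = 'sample'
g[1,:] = ['relationship', 'fishing', 'woman']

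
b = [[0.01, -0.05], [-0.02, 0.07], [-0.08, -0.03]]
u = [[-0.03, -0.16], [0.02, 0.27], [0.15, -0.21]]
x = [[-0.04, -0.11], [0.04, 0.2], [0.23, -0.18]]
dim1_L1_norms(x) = [0.15, 0.24, 0.41]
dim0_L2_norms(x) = [0.24, 0.29]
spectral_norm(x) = 0.32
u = x + b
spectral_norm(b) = 0.09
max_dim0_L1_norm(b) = 0.15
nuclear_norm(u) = 0.52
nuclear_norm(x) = 0.52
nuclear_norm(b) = 0.17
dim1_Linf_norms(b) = [0.05, 0.07, 0.08]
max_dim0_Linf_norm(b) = 0.08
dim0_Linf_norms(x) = [0.23, 0.2]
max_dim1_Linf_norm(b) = 0.08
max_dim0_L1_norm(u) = 0.64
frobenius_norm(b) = 0.12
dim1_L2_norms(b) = [0.05, 0.07, 0.09]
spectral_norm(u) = 0.38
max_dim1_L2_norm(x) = 0.29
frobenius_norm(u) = 0.41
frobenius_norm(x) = 0.37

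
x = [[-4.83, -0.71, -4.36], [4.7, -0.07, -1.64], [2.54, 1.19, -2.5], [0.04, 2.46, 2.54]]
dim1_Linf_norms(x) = [4.83, 4.7, 2.54, 2.54]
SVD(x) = [[-0.82, -0.39, -0.27], [0.50, -0.58, 0.09], [0.22, -0.54, -0.57], [0.18, 0.47, -0.77]] @ diag([7.467578383964759, 5.6981621202936825, 2.4527171728906105]) @ [[0.92, 0.17, 0.36], [-0.38, 0.15, 0.91], [0.1, -0.98, 0.20]]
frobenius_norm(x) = 9.71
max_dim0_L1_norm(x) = 12.11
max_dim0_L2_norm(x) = 7.2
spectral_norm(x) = 7.47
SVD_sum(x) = [[-5.62, -1.03, -2.18], [3.42, 0.63, 1.33], [1.51, 0.28, 0.59], [1.25, 0.23, 0.48]] + [[0.86,-0.33,-2.05], [1.26,-0.48,-3.01], [1.17,-0.45,-2.81], [-1.01,0.39,2.43]] + [[-0.07,0.64,-0.13], [0.02,-0.22,0.04], [-0.14,1.36,-0.28], [-0.19,1.85,-0.37]]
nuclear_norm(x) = 15.62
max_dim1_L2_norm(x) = 6.55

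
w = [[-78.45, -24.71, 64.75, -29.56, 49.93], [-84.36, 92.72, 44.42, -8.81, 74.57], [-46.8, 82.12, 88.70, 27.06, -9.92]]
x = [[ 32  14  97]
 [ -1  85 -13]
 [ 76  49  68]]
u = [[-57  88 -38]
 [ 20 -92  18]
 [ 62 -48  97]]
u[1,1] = -92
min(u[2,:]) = -48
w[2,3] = 27.06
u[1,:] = [20, -92, 18]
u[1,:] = [20, -92, 18]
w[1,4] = 74.57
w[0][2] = 64.75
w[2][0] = -46.8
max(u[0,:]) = 88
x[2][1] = 49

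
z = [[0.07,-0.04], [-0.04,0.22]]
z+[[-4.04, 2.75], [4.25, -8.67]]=[[-3.97, 2.71],[4.21, -8.45]]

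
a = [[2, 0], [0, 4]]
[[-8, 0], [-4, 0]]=a @[[-4, 0], [-1, 0]]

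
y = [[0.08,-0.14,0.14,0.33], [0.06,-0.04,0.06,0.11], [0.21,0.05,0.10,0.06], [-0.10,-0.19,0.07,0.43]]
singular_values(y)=[0.62, 0.28, 0.04, 0.0]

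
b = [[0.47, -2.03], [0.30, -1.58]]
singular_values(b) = [2.63, 0.05]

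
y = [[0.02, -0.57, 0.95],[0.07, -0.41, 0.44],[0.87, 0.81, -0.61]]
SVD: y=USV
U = [[0.60,-0.64,-0.48],[0.32,-0.36,0.88],[-0.74,-0.67,-0.01]]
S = [1.69, 0.72, 0.12]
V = [[-0.36, -0.63, 0.69], [-0.87, -0.04, -0.50], [0.34, -0.77, -0.53]]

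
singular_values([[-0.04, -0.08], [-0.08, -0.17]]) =[0.21, 0.0]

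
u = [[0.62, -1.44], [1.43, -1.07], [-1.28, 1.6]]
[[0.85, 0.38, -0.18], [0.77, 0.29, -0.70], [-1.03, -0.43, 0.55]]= u @ [[0.14, 0.01, -0.59], [-0.53, -0.26, -0.13]]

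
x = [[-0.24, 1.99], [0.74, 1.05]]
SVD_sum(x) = [[0.13, 1.97], [0.07, 1.09]] + [[-0.37, 0.02], [0.67, -0.04]]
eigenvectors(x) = [[-0.94, -0.70], [0.34, -0.71]]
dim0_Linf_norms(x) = [0.74, 1.99]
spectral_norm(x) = 2.25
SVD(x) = [[0.87, 0.49], [0.49, -0.87]] @ diag([2.2544667964323835, 0.7649702371882879]) @ [[0.07, 1.0],[-1.00, 0.07]]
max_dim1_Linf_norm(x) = 1.99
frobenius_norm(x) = 2.38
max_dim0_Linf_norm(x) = 1.99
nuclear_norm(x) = 3.02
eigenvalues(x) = [-0.97, 1.78]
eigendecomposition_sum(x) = [[-0.71, 0.7], [0.26, -0.26]] + [[0.47,  1.29], [0.48,  1.31]]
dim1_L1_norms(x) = [2.23, 1.79]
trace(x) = 0.81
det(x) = -1.72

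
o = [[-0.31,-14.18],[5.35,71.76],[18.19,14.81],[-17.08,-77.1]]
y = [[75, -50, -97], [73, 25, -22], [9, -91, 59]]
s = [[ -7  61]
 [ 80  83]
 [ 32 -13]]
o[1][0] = 5.35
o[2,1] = 14.81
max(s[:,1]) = 83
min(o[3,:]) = -77.1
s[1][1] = 83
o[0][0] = -0.31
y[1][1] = 25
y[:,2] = [-97, -22, 59]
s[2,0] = 32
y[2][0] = 9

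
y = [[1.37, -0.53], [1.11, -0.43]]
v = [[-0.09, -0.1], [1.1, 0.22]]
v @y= [[-0.23, 0.09], [1.75, -0.68]]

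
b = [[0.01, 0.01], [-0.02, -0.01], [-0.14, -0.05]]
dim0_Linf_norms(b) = [0.14, 0.05]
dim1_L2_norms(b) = [0.01, 0.02, 0.15]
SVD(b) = [[-0.08, 0.91], [0.15, -0.39], [0.99, 0.14]] @ diag([0.15085402283852287, 0.006562300925317903]) @ [[-0.94, -0.34], [-0.34, 0.94]]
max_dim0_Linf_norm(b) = 0.14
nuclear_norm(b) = 0.16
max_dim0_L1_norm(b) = 0.17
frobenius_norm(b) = 0.15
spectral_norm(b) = 0.15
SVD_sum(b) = [[0.01,0.0], [-0.02,-0.01], [-0.14,-0.05]] + [[-0.0, 0.01], [0.0, -0.00], [-0.0, 0.00]]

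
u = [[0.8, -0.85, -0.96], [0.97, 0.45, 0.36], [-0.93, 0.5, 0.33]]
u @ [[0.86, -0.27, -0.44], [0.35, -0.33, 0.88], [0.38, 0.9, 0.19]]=[[0.03, -0.80, -1.28], [1.13, -0.09, 0.04], [-0.50, 0.38, 0.91]]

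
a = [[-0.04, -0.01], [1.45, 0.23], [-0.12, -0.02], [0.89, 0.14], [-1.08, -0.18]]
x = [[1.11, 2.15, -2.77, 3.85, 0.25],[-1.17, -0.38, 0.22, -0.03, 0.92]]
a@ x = [[-0.03, -0.08, 0.11, -0.15, -0.02], [1.34, 3.03, -3.97, 5.58, 0.57], [-0.11, -0.25, 0.33, -0.46, -0.05], [0.82, 1.86, -2.43, 3.42, 0.35], [-0.99, -2.25, 2.95, -4.15, -0.44]]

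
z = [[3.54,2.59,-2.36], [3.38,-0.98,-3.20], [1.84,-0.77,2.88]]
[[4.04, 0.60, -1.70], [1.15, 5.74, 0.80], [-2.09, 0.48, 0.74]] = z @ [[0.1, 0.71, 0.06],[0.93, -1.32, -0.71],[-0.54, -0.64, 0.03]]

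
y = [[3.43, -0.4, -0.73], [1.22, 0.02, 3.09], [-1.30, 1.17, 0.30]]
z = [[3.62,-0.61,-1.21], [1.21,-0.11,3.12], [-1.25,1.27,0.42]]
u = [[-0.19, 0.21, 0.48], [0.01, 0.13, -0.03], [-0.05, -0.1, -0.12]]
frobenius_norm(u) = 0.60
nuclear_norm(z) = 8.48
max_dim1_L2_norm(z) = 3.87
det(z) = -13.52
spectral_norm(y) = 3.95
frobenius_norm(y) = 5.16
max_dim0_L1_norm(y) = 5.95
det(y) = -11.69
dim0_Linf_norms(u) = [0.19, 0.21, 0.48]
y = z + u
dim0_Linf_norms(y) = [3.43, 1.17, 3.09]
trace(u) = -0.18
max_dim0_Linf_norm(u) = 0.48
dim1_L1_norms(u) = [0.88, 0.17, 0.27]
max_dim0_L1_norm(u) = 0.63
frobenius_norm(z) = 5.43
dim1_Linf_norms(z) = [3.62, 3.12, 1.27]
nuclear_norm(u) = 0.80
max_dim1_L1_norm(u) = 0.88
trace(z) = 3.93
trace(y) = 3.75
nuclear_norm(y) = 8.07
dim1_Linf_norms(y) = [3.43, 3.09, 1.3]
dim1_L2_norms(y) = [3.53, 3.32, 1.77]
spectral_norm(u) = 0.57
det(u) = 0.01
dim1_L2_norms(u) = [0.56, 0.13, 0.16]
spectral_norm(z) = 4.18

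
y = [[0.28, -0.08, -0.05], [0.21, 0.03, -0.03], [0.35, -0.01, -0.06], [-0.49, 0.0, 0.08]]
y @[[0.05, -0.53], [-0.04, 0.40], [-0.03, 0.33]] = [[0.02, -0.20], [0.01, -0.11], [0.02, -0.21], [-0.03, 0.29]]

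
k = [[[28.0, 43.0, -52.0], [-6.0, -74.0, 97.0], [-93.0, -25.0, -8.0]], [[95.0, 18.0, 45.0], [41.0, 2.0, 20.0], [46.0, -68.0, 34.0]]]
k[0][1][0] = -6.0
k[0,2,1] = -25.0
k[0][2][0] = -93.0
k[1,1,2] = 20.0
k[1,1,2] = 20.0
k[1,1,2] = 20.0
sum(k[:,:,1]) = -104.0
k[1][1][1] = 2.0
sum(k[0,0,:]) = 19.0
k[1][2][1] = -68.0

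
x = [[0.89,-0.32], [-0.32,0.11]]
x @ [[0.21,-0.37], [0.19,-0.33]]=[[0.13, -0.22], [-0.05, 0.08]]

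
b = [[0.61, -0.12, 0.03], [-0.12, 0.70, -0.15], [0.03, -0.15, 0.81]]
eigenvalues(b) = [0.94, 0.51, 0.67]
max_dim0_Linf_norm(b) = 0.81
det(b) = 0.32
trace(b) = 2.12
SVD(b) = [[0.28, -0.64, -0.71], [-0.60, 0.46, -0.65], [0.75, 0.61, -0.26]] @ diag([0.9425324203650833, 0.6668928776290601, 0.5105747020058564]) @ [[0.28, -0.6, 0.75],[-0.64, 0.46, 0.61],[-0.71, -0.65, -0.26]]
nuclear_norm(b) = 2.12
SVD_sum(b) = [[0.08, -0.16, 0.2], [-0.16, 0.34, -0.42], [0.2, -0.42, 0.52]] + [[0.27, -0.2, -0.26], [-0.2, 0.14, 0.19], [-0.26, 0.19, 0.25]] + [[0.26, 0.24, 0.09], [0.24, 0.22, 0.09], [0.09, 0.09, 0.03]]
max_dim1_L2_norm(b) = 0.82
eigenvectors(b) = [[-0.28, 0.71, -0.64], [0.6, 0.65, 0.46], [-0.75, 0.26, 0.61]]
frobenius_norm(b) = 1.26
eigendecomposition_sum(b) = [[0.08,-0.16,0.2], [-0.16,0.34,-0.42], [0.20,-0.42,0.52]] + [[0.26,  0.24,  0.09], [0.24,  0.22,  0.09], [0.09,  0.09,  0.03]] + [[0.27, -0.2, -0.26], [-0.2, 0.14, 0.19], [-0.26, 0.19, 0.25]]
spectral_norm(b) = 0.94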